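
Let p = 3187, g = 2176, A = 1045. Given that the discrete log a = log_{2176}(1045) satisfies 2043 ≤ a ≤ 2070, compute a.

2059

Compute 2176^2043 mod 3187 = 1518, then multiply by 2176 repeatedly:
  2176^2043=1518  2176^2044=1436  2176^2045=1476  2176^2046=2467  2176^2047=1284
  2176^2048=2172  2176^2049=3138  2176^2050=1734  2176^2051=2963  2176^2052=187
  2176^2053=2163  2176^2054=2676  2176^2055=327  2176^2056=851  2176^2057=129
  2176^2058=248  2176^2059=1045
Found 1045 at exponent 2059.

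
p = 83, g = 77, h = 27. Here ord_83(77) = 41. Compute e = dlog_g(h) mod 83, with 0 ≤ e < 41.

17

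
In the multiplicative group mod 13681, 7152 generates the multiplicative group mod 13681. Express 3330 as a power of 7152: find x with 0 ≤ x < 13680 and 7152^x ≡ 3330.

3080

Baby-step giant-step with m = ceil(sqrt(13680)) = 117.
Baby table (7152^j mod 13681 for j=0..116):
  0:1  1:7152  2:11526  3:5927  4:6166  5:5369  6:10202  7:3931
  8:57  9:10915  10:294  11:9495  12:9437  13:5051  14:6912  15:5171
  16:3249  17:6510  18:3077  19:7656  20:4350  21:606  22:10916  23:7446
  24:7340  25:1683  26:11217  27:12281  28:1692  29:7180  30:6567  31:311
  32:7950  33:164  34:10043  35:2286  36:677  37:12511  38:4932  39:4046
  40:1677  41:9348  42:11530  43:7173  44:11227  45:1715  46:7504  47:11726
  48:13503  49:12958  50:522  51:12112  52:10613  53:1988  54:3617  55:11694
  56:3535  57:13513  58:2392  59:6334  60:2977  61:3868  62:954  63:9870
  64:9961  65:4105  66:13215  67:5332  68:5517  69:1580  70:13335  71:1669
  72:6856  73:1408  74:800  75:2942  76:13487  77:7974  78:7640  79:13047
  80:7724  81:11851  82:4557  83:3522  84:2623  85:3045  86:11369  87:4905
  88:2476  89:5138  90:13491  91:9220  92:12701  93:9393  94:5026  95:5965
  96:4322  97:5565  98:2851  99:5662  100:12545  101:1842  102:12862  103:11661
  104:96  105:2542  106:12016  107:8071  108:3653  109:9227  110:8041  111:7989
  112:5472  113:8084  114:862  115:8574  116:3006
Giant step factor: 7152^(-117) ≡ 12821 (mod 13681).
Scan 3330·12821^i mod 13681 for i = 0, 1, …:
  i=0: 3330   i=1: 9210   i=2: 699   i=3: 824
  i=4: 2772   i=5: 10255   i=6: 4945   i=7: 2091
  i=8: 7632   i=9: 3360     …   i=25: 13548
  i=26: 4932
Match at i=26, j=38: x = 26·117 + 38 = 3080.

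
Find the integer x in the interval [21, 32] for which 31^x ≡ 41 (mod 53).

25

Compute 31^21 mod 53 = 3, then multiply by 31 repeatedly:
  31^21=3  31^22=40  31^23=21  31^24=15  31^25=41
Found 41 at exponent 25.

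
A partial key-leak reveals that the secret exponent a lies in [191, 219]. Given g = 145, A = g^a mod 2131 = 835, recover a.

203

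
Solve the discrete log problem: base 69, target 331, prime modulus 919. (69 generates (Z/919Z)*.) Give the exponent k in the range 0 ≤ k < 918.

500

Baby-step giant-step with m = ceil(sqrt(918)) = 31.
Baby table (69^j mod 919 for j=0..30):
  0:1  1:69  2:166  3:426  4:905  5:872  6:433  7:469
  8:196  9:658  10:371  11:786  12:13  13:897  14:320  15:24
  16:737  17:308  18:115  19:583  20:710  21:283  22:228  23:109
  24:169  25:633  26:484  27:312  28:391  29:328  30:576
Giant step factor: 69^(-31) ≡ 668 (mod 919).
Scan 331·668^i mod 919 for i = 0, 1, …:
  i=0: 331   i=1: 548   i=2: 302   i=3: 475
  i=4: 245   i=5: 78   i=6: 640   i=7: 185
  i=8: 434   i=9: 427     …   i=15: 498
  i=16: 905
Match at i=16, j=4: k = 16·31 + 4 = 500.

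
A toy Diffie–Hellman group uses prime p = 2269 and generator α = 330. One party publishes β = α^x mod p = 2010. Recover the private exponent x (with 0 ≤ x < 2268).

Baby-step giant-step with m = ceil(sqrt(2268)) = 48.
Baby table (330^j mod 2269 for j=0..47):
  0:1  1:330  2:2257  3:578  4:144  5:2140  6:541  7:1548
  8:315  9:1845  10:758  11:550  12:2249  13:207  14:240  15:2054
  16:1658  17:311  18:525  19:806  20:507  21:1673  22:723  23:345
  24:400  25:398  26:2007  27:2031  28:875  29:587  30:845  31:2032
  32:1205  33:575  34:1423  35:2176  36:1076  37:1116  38:702  39:222
  40:652  41:1874  42:1252  43:202  44:859  45:2114  46:1037  47:1860
Giant step factor: 330^(-48) ≡ 1534 (mod 2269).
Scan 2010·1534^i mod 2269 for i = 0, 1, …:
  i=0: 2010   i=1: 2038   i=2: 1879   i=3: 756
  i=4: 245   i=5: 1445   i=6: 2086   i=7: 634
  i=8: 1424   i=9: 1638     …   i=31: 1559
  i=32: 2249
Match at i=32, j=12: x = 32·48 + 12 = 1548.

1548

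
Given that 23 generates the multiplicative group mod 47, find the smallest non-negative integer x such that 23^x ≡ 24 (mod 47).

24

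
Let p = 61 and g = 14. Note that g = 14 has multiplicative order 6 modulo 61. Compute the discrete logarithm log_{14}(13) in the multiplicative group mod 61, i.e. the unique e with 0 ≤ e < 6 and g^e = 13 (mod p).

Successive powers of 14 modulo 61:
  14^0=1  14^1=14  14^2=13
So 14^2 ≡ 13 (mod 61), giving e = 2.

2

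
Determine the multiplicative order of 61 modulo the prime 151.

150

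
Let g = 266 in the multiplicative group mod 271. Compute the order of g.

54

The order of 266 must divide p − 1 = 270 = 2 · 3^3 · 5.
Divisors: 1, 2, 3, 5, 6, 9, 10, 15, 18, 27, 30, 45, 54, 90, 135, 270.
Check each in increasing order: 266^1 ≡ 266;  266^2 ≡ 25;  266^3 ≡ 146;  266^5 ≡ 127;  266^6 ≡ 178;  266^9 ≡ 243;  266^10 ≡ 140;  266^15 ≡ 165;  266^18 ≡ 242;  266^27 ≡ 270;  266^30 ≡ 125;  266^45 ≡ 29;  266^54 ≡ 1.
Smallest exponent giving 1 is 54.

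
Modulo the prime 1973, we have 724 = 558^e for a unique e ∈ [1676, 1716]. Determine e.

1689

Compute 558^1676 mod 1973 = 235, then multiply by 558 repeatedly:
  558^1676=235  558^1677=912  558^1678=1835  558^1679=1916  558^1680=1735
  558^1681=1360  558^1682=1248  558^1683=1888  558^1684=1895  558^1685=1855
  558^1686=1238  558^1687=254  558^1688=1649  558^1689=724
Found 724 at exponent 1689.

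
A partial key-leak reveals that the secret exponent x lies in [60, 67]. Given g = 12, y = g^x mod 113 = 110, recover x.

Compute 12^60 mod 113 = 56, then multiply by 12 repeatedly:
  12^60=56  12^61=107  12^62=41  12^63=40  12^64=28
  12^65=110
Found 110 at exponent 65.

65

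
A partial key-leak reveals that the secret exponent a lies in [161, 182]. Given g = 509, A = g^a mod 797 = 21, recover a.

170

Compute 509^161 mod 797 = 211, then multiply by 509 repeatedly:
  509^161=211  509^162=601  509^163=658  509^164=182  509^165=186
  509^166=628  509^167=55  509^168=100  509^169=689  509^170=21
Found 21 at exponent 170.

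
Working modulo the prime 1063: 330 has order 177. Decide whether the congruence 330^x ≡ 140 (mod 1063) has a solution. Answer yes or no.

140 ∈ ⟨330⟩ iff 140^177 ≡ 1 (mod 1063), since |⟨330⟩| = 177.
140^177 mod 1063 = 1062.
Since 1062 ≠ 1, 140 does not lie in the subgroup.

no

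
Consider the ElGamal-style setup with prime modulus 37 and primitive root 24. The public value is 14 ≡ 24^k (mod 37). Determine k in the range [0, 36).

21

Successive powers of 24 modulo 37:
  24^0=1  24^1=24  24^2=21  24^3=23  24^4=34  24^5=2
  24^6=11  24^7=5  24^8=9  24^9=31  24^10=4  24^11=22
  24^12=10  24^13=18  24^14=25  24^15=8  24^16=7  24^17=20
  24^18=36  24^19=13  24^20=16  24^21=14
So 24^21 ≡ 14 (mod 37), giving k = 21.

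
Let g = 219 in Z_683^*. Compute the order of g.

682

The order of 219 must divide p − 1 = 682 = 2 · 11 · 31.
Divisors: 1, 2, 11, 22, 31, 62, 341, 682.
Check each in increasing order: 219^1 ≡ 219;  219^2 ≡ 151;  219^11 ≡ 371;  219^22 ≡ 358;  219^31 ≡ 667;  219^62 ≡ 256;  219^341 ≡ 682;  219^682 ≡ 1.
Smallest exponent giving 1 is 682.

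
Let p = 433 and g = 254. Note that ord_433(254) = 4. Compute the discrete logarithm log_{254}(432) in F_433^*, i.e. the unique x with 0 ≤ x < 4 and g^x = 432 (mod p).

2

Successive powers of 254 modulo 433:
  254^0=1  254^1=254  254^2=432
So 254^2 ≡ 432 (mod 433), giving x = 2.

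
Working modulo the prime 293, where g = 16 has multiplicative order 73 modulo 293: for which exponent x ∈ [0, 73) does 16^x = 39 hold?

27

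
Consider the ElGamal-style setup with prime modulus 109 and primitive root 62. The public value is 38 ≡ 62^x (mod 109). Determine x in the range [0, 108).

84

Baby-step giant-step with m = ceil(sqrt(108)) = 11.
Baby table (62^j mod 109 for j=0..10):
  0:1  1:62  2:29  3:54  4:78  5:40  6:82  7:70
  8:89  9:68  10:74
Giant step factor: 62^(-11) ≡ 11 (mod 109).
Scan 38·11^i mod 109 for i = 0, 1, …:
  i=0: 38   i=1: 91   i=2: 20   i=3: 2
  i=4: 22   i=5: 24   i=6: 46   i=7: 70
Match at i=7, j=7: x = 7·11 + 7 = 84.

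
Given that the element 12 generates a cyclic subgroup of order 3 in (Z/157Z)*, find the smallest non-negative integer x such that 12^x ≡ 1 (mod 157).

0

Successive powers of 12 modulo 157:
  12^0=1
So 12^0 ≡ 1 (mod 157), giving x = 0.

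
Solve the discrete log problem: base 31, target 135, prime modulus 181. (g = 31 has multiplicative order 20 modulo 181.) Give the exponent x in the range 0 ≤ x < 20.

16

Successive powers of 31 modulo 181:
  31^0=1  31^1=31  31^2=56  31^3=107  31^4=59  31^5=19
  31^6=46  31^7=159  31^8=42  31^9=35  31^10=180  31^11=150
  31^12=125  31^13=74  31^14=122  31^15=162  31^16=135
So 31^16 ≡ 135 (mod 181), giving x = 16.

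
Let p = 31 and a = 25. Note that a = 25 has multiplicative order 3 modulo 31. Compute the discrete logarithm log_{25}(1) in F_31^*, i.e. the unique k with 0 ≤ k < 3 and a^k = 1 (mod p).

Successive powers of 25 modulo 31:
  25^0=1
So 25^0 ≡ 1 (mod 31), giving k = 0.

0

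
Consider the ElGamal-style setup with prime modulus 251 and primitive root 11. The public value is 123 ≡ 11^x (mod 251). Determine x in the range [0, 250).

70

Baby-step giant-step with m = ceil(sqrt(250)) = 16.
Baby table (11^j mod 251 for j=0..15):
  0:1  1:11  2:121  3:76  4:83  5:160  6:3  7:33
  8:112  9:228  10:249  11:229  12:9  13:99  14:85  15:182
Giant step factor: 11^(-16) ≡ 209 (mod 251).
Scan 123·209^i mod 251 for i = 0, 1, …:
  i=0: 123   i=1: 105   i=2: 108   i=3: 233
  i=4: 3
Match at i=4, j=6: x = 4·16 + 6 = 70.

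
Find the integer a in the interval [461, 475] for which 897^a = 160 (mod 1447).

Compute 897^461 mod 1447 = 203, then multiply by 897 repeatedly:
  897^461=203  897^462=1216  897^463=1161  897^464=1024  897^465=1130
  897^466=710  897^467=190  897^468=1131  897^469=160
Found 160 at exponent 469.

469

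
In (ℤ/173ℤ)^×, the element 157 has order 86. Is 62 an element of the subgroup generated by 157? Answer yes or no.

no

62 ∈ ⟨157⟩ iff 62^86 ≡ 1 (mod 173), since |⟨157⟩| = 86.
62^86 mod 173 = 172.
Since 172 ≠ 1, 62 does not lie in the subgroup.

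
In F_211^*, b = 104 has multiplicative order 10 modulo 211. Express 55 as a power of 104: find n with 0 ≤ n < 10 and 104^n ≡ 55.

Successive powers of 104 modulo 211:
  104^0=1  104^1=104  104^2=55
So 104^2 ≡ 55 (mod 211), giving n = 2.

2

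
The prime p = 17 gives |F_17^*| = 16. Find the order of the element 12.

16

The order of 12 must divide p − 1 = 16 = 2^4.
Divisors: 1, 2, 4, 8, 16.
Check each in increasing order: 12^1 ≡ 12;  12^2 ≡ 8;  12^4 ≡ 13;  12^8 ≡ 16;  12^16 ≡ 1.
Smallest exponent giving 1 is 16.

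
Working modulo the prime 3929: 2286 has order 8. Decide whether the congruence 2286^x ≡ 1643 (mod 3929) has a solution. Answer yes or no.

yes

⟨2286⟩ has order 8; its elements mod 3929 are {1, 226, 1643, 1937, 1992, 2286, 3703, 3928}.
1643 is in this set.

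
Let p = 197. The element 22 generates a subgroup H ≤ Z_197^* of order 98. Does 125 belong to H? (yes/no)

125 ∈ ⟨22⟩ iff 125^98 ≡ 1 (mod 197), since |⟨22⟩| = 98.
125^98 mod 197 = 196.
Since 196 ≠ 1, 125 does not lie in the subgroup.

no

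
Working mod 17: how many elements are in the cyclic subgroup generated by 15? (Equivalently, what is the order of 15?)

8

The order of 15 must divide p − 1 = 16 = 2^4.
Divisors: 1, 2, 4, 8, 16.
Check each in increasing order: 15^1 ≡ 15;  15^2 ≡ 4;  15^4 ≡ 16;  15^8 ≡ 1.
Smallest exponent giving 1 is 8.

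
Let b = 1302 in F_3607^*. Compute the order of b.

1803

The order of 1302 must divide p − 1 = 3606 = 2 · 3 · 601.
Divisors: 1, 2, 3, 6, 601, 1202, 1803, 3606.
Check each in increasing order: 1302^1 ≡ 1302;  1302^2 ≡ 3521;  1302^3 ≡ 3452;  1302^6 ≡ 2383;  1302^601 ≡ 2207;  1302^1202 ≡ 1399;  1302^1803 ≡ 1.
Smallest exponent giving 1 is 1803.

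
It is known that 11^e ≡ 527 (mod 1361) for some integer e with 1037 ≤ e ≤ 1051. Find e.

1048

Compute 11^1037 mod 1361 = 15, then multiply by 11 repeatedly:
  11^1037=15  11^1038=165  11^1039=454  11^1040=911  11^1041=494
  11^1042=1351  11^1043=1251  11^1044=151  11^1045=300  11^1046=578
  11^1047=914  11^1048=527
Found 527 at exponent 1048.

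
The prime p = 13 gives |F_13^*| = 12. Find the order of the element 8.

4

The order of 8 must divide p − 1 = 12 = 2^2 · 3.
Divisors: 1, 2, 3, 4, 6, 12.
Check each in increasing order: 8^1 ≡ 8;  8^2 ≡ 12;  8^3 ≡ 5;  8^4 ≡ 1.
Smallest exponent giving 1 is 4.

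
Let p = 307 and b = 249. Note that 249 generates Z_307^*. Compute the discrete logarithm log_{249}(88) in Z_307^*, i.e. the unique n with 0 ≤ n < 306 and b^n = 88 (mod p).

125

Baby-step giant-step with m = ceil(sqrt(306)) = 18.
Baby table (249^j mod 307 for j=0..17):
  0:1  1:249  2:294  3:140  4:169  5:22  6:259  7:21
  8:10  9:34  10:177  11:172  12:155  13:220  14:134  15:210
  16:100  17:33
Giant step factor: 249^(-18) ≡ 81 (mod 307).
Scan 88·81^i mod 307 for i = 0, 1, …:
  i=0: 88   i=1: 67   i=2: 208   i=3: 270
  i=4: 73   i=5: 80   i=6: 33
Match at i=6, j=17: n = 6·18 + 17 = 125.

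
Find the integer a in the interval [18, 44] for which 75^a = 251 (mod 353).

43

Compute 75^18 mod 353 = 153, then multiply by 75 repeatedly:
  75^18=153  75^19=179  75^20=11  75^21=119  75^22=100
  75^23=87  75^24=171  75^25=117  75^26=303  75^27=133
  75^28=91  75^29=118  75^30=25  75^31=110  75^32=131
  75^33=294  75^34=164  75^35=298  75^36=111  75^37=206
  75^38=271  75^39=204  75^40=121  75^41=250  75^42=41
  75^43=251
Found 251 at exponent 43.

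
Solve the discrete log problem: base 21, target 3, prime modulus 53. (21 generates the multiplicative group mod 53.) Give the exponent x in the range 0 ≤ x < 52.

Successive powers of 21 modulo 53:
  21^0=1  21^1=21  21^2=17  21^3=39  21^4=24  21^5=27
  21^6=37  21^7=35  21^8=46  21^9=12  21^10=40  21^11=45
  21^12=44  21^13=23  21^14=6  21^15=20  21^16=49  21^17=22
  21^18=38  21^19=3
So 21^19 ≡ 3 (mod 53), giving x = 19.

19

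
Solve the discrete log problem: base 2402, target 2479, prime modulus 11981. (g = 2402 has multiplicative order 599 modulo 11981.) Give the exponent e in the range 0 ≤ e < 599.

598

Baby-step giant-step with m = ceil(sqrt(599)) = 25.
Baby table (2402^j mod 11981 for j=0..24):
  0:1  1:2402  2:6743  3:10355  4:154  5:10478  6:8056  7:1197
  8:11735  9:8158  10:6581  11:4623  12:10040  13:10308  14:7070  15:5063
  16:611  17:5940  18:10490  19:937  20:10227  21:4204  22:10006  23:526
  24:5447
Giant step factor: 2402^(-25) ≡ 1274 (mod 11981).
Scan 2479·1274^i mod 11981 for i = 0, 1, …:
  i=0: 2479   i=1: 7243   i=2: 2212   i=3: 2553
  i=4: 5671   i=5: 311   i=6: 841   i=7: 5125
  i=8: 11586   i=9: 11953     …   i=22: 4853
  i=23: 526
Match at i=23, j=23: e = 23·25 + 23 = 598.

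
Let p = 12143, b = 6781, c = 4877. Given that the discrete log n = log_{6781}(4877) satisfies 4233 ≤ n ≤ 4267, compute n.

Compute 6781^4233 mod 12143 = 4264, then multiply by 6781 repeatedly:
  6781^4233=4264  6781^4234=1701  6781^4235=10774  6781^4236=6206  6781^4237=7391
  6781^4238=4210  6781^4239=11960  6781^4240=9806  6781^4241=11561  6781^4242=12076
  6781^4243=7107  6781^4244=9143  6781^4245=8668  6781^4246=5588  6781^4247=6068
  6781^4248=6624  6781^4249=387  6781^4250=1359  6781^4251=10985  6781^4252=4123
  6781^4253=4877
Found 4877 at exponent 4253.

4253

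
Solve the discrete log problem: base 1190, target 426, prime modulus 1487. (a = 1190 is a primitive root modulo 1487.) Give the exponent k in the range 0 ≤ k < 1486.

352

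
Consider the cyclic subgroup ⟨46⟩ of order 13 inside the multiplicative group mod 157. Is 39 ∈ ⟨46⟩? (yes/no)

yes

⟨46⟩ has order 13; its elements mod 157 are {1, 14, 16, 39, 46, 67, 75, 93, 99, 101, 108, 130, 153}.
39 is in this set.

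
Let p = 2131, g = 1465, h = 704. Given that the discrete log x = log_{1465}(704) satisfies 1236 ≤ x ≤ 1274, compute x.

1264

Compute 1465^1236 mod 2131 = 873, then multiply by 1465 repeatedly:
  1465^1236=873  1465^1237=345  1465^1238=378  1465^1239=1841  1465^1240=1350
  1465^1241=182  1465^1242=255  1465^1243=650  1465^1244=1824  1465^1245=2017
  1465^1246=1339  1465^1247=1115  1465^1248=1129  1465^1249=329  1465^1250=379
  1465^1251=1175  1465^1252=1658  1465^1253=1761  1465^1254=1355  1465^1255=1114
  1465^1256=1795  1465^1257=21  1465^1258=931  1465^1259=75  1465^1260=1194
  1465^1261=1790  1465^1262=1220  1465^1263=1522  1465^1264=704
Found 704 at exponent 1264.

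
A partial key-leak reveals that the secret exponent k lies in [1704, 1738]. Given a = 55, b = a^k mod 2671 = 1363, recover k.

1729

Compute 55^1704 mod 2671 = 1164, then multiply by 55 repeatedly:
  55^1704=1164  55^1705=2587  55^1706=722  55^1707=2316  55^1708=1843
  55^1709=2538  55^1710=698  55^1711=996  55^1712=1360  55^1713=12
  55^1714=660  55^1715=1577  55^1716=1263  55^1717=19  55^1718=1045
  55^1719=1384  55^1720=1332  55^1721=1143  55^1722=1432  55^1723=1301
  55^1724=2109  55^1725=1142  55^1726=1377  55^1727=947  55^1728=1336
  55^1729=1363
Found 1363 at exponent 1729.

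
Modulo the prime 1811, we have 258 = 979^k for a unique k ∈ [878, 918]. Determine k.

Compute 979^878 mod 1811 = 883, then multiply by 979 repeatedly:
  979^878=883  979^879=610  979^880=1371  979^881=258
Found 258 at exponent 881.

881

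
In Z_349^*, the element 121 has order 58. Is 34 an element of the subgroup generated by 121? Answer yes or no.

34 ∈ ⟨121⟩ iff 34^58 ≡ 1 (mod 349), since |⟨121⟩| = 58.
34^58 mod 349 = 227.
Since 227 ≠ 1, 34 does not lie in the subgroup.

no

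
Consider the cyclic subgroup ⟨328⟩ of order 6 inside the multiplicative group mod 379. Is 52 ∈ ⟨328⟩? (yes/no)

⟨328⟩ has order 6; its elements mod 379 are {1, 51, 52, 327, 328, 378}.
52 is in this set.

yes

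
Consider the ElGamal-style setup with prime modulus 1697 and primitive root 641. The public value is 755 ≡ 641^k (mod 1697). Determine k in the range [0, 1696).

1095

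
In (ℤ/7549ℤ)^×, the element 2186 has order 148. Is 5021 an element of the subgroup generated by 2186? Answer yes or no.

5021 ∈ ⟨2186⟩ iff 5021^148 ≡ 1 (mod 7549), since |⟨2186⟩| = 148.
5021^148 mod 7549 = 6597.
Since 6597 ≠ 1, 5021 does not lie in the subgroup.

no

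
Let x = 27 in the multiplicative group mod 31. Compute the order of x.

10

The order of 27 must divide p − 1 = 30 = 2 · 3 · 5.
Divisors: 1, 2, 3, 5, 6, 10, 15, 30.
Check each in increasing order: 27^1 ≡ 27;  27^2 ≡ 16;  27^3 ≡ 29;  27^5 ≡ 30;  27^6 ≡ 4;  27^10 ≡ 1.
Smallest exponent giving 1 is 10.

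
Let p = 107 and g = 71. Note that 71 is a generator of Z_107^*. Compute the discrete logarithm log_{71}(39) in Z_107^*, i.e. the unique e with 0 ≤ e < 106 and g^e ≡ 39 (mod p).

20

Successive powers of 71 modulo 107:
  71^0=1  71^1=71  71^2=12  71^3=103  71^4=37  71^5=59
  71^6=16  71^7=66  71^8=85  71^9=43  71^10=57  71^11=88
  71^12=42  71^13=93  71^14=76  71^15=46  71^16=56  71^17=17
  71^18=30  71^19=97  71^20=39
So 71^20 ≡ 39 (mod 107), giving e = 20.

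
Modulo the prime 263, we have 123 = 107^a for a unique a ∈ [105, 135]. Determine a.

133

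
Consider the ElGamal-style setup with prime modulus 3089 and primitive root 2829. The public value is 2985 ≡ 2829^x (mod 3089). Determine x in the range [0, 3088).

Baby-step giant-step with m = ceil(sqrt(3088)) = 56.
Baby table (2829^j mod 3089 for j=0..55):
  0:1  1:2829  2:2731  3:410  4:1515  5:1492  6:1294  7:261
  8:98  9:2321  10:1984  11:23  12:198  13:1033  14:163  15:866
  16:337  17:1961  18:2914  19:2254  20:870  21:2386  22:529  23:1465
  24:2136  25:660  26:1384  27:1573  28:1857  29:2153  30:2418  31:1476
  32:2365  33:2900  34:2805  35:2793  36:2824  37:942  38:2200  39:2554
  40:95  41:12  42:3058  43:1882  44:1831  45:2735  46:2459  47:83
  48:43  49:1176  50:51  51:2185  52:276  53:2376  54:40  55:1956
Giant step factor: 2829^(-56) ≡ 2927 (mod 3089).
Scan 2985·2927^i mod 3089 for i = 0, 1, …:
  i=0: 2985   i=1: 1403   i=2: 1300   i=3: 2541
  i=4: 2284   i=5: 672   i=6: 2340   i=7: 867
  i=8: 1640   i=9: 3063     …   i=16: 989
  i=17: 410
Match at i=17, j=3: x = 17·56 + 3 = 955.

955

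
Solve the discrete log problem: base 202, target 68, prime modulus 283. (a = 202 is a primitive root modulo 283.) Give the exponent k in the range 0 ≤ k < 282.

Baby-step giant-step with m = ceil(sqrt(282)) = 17.
Baby table (202^j mod 283 for j=0..16):
  0:1  1:202  2:52  3:33  4:157  5:18  6:240  7:87
  8:28  9:279  10:41  11:75  12:151  13:221  14:211  15:172
  16:218
Giant step factor: 202^(-17) ≡ 48 (mod 283).
Scan 68·48^i mod 283 for i = 0, 1, …:
  i=0: 68   i=1: 151
Match at i=1, j=12: k = 1·17 + 12 = 29.

29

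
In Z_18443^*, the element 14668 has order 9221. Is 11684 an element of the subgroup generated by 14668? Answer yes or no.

yes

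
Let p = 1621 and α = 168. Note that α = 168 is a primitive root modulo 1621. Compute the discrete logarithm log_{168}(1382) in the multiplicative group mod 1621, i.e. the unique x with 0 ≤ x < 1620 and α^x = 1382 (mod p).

286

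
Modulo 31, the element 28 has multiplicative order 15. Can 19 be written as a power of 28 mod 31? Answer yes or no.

19 ∈ ⟨28⟩ iff 19^15 ≡ 1 (mod 31), since |⟨28⟩| = 15.
19^15 mod 31 = 1.
Since 1 = 1, 19 lies in the subgroup.

yes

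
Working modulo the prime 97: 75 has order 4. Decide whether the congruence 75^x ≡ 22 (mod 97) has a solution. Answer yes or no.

yes

⟨75⟩ has order 4; its elements mod 97 are {1, 22, 75, 96}.
22 is in this set.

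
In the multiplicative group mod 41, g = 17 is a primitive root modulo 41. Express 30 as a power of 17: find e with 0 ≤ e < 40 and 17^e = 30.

Successive powers of 17 modulo 41:
  17^0=1  17^1=17  17^2=2  17^3=34  17^4=4  17^5=27
  17^6=8  17^7=13  17^8=16  17^9=26  17^10=32  17^11=11
  17^12=23  17^13=22  17^14=5  17^15=3  17^16=10  17^17=6
  17^18=20  17^19=12  17^20=40  17^21=24  17^22=39  17^23=7
  17^24=37  17^25=14  17^26=33  17^27=28  17^28=25  17^29=15
  17^30=9  17^31=30
So 17^31 ≡ 30 (mod 41), giving e = 31.

31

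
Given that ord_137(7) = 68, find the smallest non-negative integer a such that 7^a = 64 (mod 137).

50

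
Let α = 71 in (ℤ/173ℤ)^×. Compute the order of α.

172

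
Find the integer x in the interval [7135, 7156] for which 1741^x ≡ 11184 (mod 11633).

Compute 1741^7135 mod 11633 = 3627, then multiply by 1741 repeatedly:
  1741^7135=3627  1741^7136=9521  1741^7137=10669  1741^7138=8461  1741^7139=3223
  1741^7140=4137  1741^7141=1690  1741^7142=10774  1741^7143=5138  1741^7144=11114
  1741^7145=3795  1741^7146=11184
Found 11184 at exponent 7146.

7146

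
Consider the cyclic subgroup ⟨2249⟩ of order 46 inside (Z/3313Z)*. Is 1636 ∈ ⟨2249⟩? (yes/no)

1636 ∈ ⟨2249⟩ iff 1636^46 ≡ 1 (mod 3313), since |⟨2249⟩| = 46.
1636^46 mod 3313 = 3238.
Since 3238 ≠ 1, 1636 does not lie in the subgroup.

no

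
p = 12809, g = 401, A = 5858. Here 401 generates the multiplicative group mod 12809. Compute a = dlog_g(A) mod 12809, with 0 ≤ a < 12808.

Baby-step giant-step with m = ceil(sqrt(12808)) = 114.
Baby table (401^j mod 12809 for j=0..113):
  0:1  1:401  2:7093  3:695  4:9706  5:10979  6:9092  7:8136
  8:9050  9:4103  10:5751  11:531  12:7987  13:537  14:10393  15:4668
  16:1754  17:11668  18:3583  19:2175  20:1163  21:5239  22:163  23:1318
  24:3349  25:10813  26:6571  27:9126  28:8961  29:6841  30:2115  31:2721
  32:2356  33:9699  34:8172  35:10677  36:3271  37:5153  38:4104  39:6152
  40:7624  41:8682  42:10243  43:8563  44:951  45:9890  46:7909  47:7686
  48:7926  49:1694  50:417  51:700  52:11711  53:8017  54:12567  55:5430
  56:12709  57:11136  58:8004  59:7354  60:2884  61:3674  62:239  63:6176
  64:4439  65:12397  66:1305  67:10945  68:8267  69:10345  70:11038  71:7133
  72:3926  73:11628  74:352  75:253  76:11790  77:1269  78:9318  79:9099
  80:10943  81:7465  82:8968  83:9648  84:530  85:7586  86:6253  87:9698
  88:7771  89:3584  90:2576  91:8256  92:5934  93:9869  94:12297  95:12441
  96:6140  97:2812  98:420  99:1903  100:7372  101:10102  102:3258  103:12749
  104:1558  105:9926  106:9536  107:6854  108:7328  109:5267  110:11391  111:7787
  112:10000  113:783
Giant step factor: 401^(-114) ≡ 3823 (mod 12809).
Scan 5858·3823^i mod 12809 for i = 0, 1, …:
  i=0: 5858   i=1: 5002   i=2: 11618   i=3: 6811
  i=4: 10565   i=5: 3218   i=6: 5774   i=7: 4095
  i=8: 2587   i=9: 1553     …   i=92: 6985
  i=93: 9699
Match at i=93, j=33: a = 93·114 + 33 = 10635.

10635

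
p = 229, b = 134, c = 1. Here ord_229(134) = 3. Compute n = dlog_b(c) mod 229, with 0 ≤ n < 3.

Successive powers of 134 modulo 229:
  134^0=1
So 134^0 ≡ 1 (mod 229), giving n = 0.

0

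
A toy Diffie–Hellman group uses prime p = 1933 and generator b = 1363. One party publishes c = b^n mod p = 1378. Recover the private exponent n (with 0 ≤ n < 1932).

Baby-step giant-step with m = ceil(sqrt(1932)) = 44.
Baby table (1363^j mod 1933 for j=0..43):
  0:1  1:1363  2:156  3:1931  4:1140  5:1621  6:4  7:1586
  8:624  9:1925  10:694  11:685  12:16  13:545  14:563  15:1901
  16:843  17:807  18:64  19:247  20:319  21:1805  22:1439  23:1295
  24:256  25:988  26:1276  27:1421  28:1890  29:1314  30:1024  31:86
  32:1238  33:1818  34:1761  35:1390  36:230  37:344  38:1086  39:1473
  40:1245  41:1694  42:920  43:1376
Giant step factor: 1363^(-44) ≡ 368 (mod 1933).
Scan 1378·368^i mod 1933 for i = 0, 1, …:
  i=0: 1378   i=1: 658   i=2: 519   i=3: 1558
  i=4: 1176   i=5: 1709   i=6: 687   i=7: 1526
  i=8: 998   i=9: 1927     …   i=17: 1087
  i=18: 1818
Match at i=18, j=33: n = 18·44 + 33 = 825.

825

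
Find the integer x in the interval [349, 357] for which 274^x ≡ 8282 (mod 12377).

Compute 274^349 mod 12377 = 11787, then multiply by 274 repeatedly:
  274^349=11787  274^350=11618  274^351=2443  274^352=1024  274^353=8282
Found 8282 at exponent 353.

353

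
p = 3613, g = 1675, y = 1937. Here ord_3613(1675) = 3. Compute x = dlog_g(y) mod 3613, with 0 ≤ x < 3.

2

Successive powers of 1675 modulo 3613:
  1675^0=1  1675^1=1675  1675^2=1937
So 1675^2 ≡ 1937 (mod 3613), giving x = 2.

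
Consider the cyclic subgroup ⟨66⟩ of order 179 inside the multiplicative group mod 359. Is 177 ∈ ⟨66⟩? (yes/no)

no

177 ∈ ⟨66⟩ iff 177^179 ≡ 1 (mod 359), since |⟨66⟩| = 179.
177^179 mod 359 = 358.
Since 358 ≠ 1, 177 does not lie in the subgroup.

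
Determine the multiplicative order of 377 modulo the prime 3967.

1322

The order of 377 must divide p − 1 = 3966 = 2 · 3 · 661.
Divisors: 1, 2, 3, 6, 661, 1322, 1983, 3966.
Check each in increasing order: 377^1 ≡ 377;  377^2 ≡ 3284;  377^3 ≡ 364;  377^6 ≡ 1585;  377^661 ≡ 3966;  377^1322 ≡ 1.
Smallest exponent giving 1 is 1322.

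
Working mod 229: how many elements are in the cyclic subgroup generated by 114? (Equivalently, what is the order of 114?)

The order of 114 must divide p − 1 = 228 = 2^2 · 3 · 19.
Divisors: 1, 2, 3, 4, 6, 12, 19, 38, 57, 76, 114, 228.
Check each in increasing order: 114^1 ≡ 114;  114^2 ≡ 172;  114^3 ≡ 143;  114^4 ≡ 43;  114^6 ≡ 68;  114^12 ≡ 44;  114^19 ≡ 107;  114^38 ≡ 228;  114^57 ≡ 122;  114^76 ≡ 1.
Smallest exponent giving 1 is 76.

76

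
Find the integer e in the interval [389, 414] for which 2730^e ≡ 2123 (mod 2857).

Compute 2730^389 mod 2857 = 1918, then multiply by 2730 repeatedly:
  2730^389=1918  2730^390=2116  2730^391=2683  2730^392=2099  2730^393=1985
  2730^394=2178  2730^395=523  2730^396=2147  2730^397=1603  2730^398=2123
Found 2123 at exponent 398.

398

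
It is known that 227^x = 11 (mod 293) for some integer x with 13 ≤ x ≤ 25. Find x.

Compute 227^13 mod 293 = 131, then multiply by 227 repeatedly:
  227^13=131  227^14=144  227^15=165  227^16=244  227^17=11
Found 11 at exponent 17.

17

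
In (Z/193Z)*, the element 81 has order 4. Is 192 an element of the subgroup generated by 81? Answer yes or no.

yes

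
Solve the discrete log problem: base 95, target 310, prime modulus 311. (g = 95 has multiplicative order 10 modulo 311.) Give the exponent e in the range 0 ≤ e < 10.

5

Successive powers of 95 modulo 311:
  95^0=1  95^1=95  95^2=6  95^3=259  95^4=36  95^5=310
So 95^5 ≡ 310 (mod 311), giving e = 5.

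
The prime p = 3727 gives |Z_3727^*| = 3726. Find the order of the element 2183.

1863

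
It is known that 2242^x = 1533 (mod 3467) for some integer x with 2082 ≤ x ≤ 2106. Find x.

2083

Compute 2242^2082 mod 3467 = 1128, then multiply by 2242 repeatedly:
  2242^2082=1128  2242^2083=1533
Found 1533 at exponent 2083.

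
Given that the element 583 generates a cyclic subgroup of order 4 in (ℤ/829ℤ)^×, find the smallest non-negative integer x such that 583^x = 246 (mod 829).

3

Successive powers of 583 modulo 829:
  583^0=1  583^1=583  583^2=828  583^3=246
So 583^3 ≡ 246 (mod 829), giving x = 3.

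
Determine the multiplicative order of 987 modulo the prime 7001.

3500

The order of 987 must divide p − 1 = 7000 = 2^3 · 5^3 · 7.
Divisors: 1, 2, 4, 5, 7, 8, 10, 14, 20, 25, 28, 35, 40, 50, 56, 70, 100, 125, 140, 175, 200, 250, 280, 350, 500, 700, 875, 1000, 1400, 1750, 3500, 7000.
Check each in increasing order: 987^1 ≡ 987;  987^2 ≡ 1030;  987^4 ≡ 3749;  987^5 ≡ 3735;  987^7 ≡ 3501;  987^8 ≡ 3994;  987^10 ≡ 4233;  987^14 ≡ 5251;  987^20 ≡ 2730;  987^25 ≡ 3094;  987^28 ≡ 3063;  987^35 ≡ 5032;  987^40 ≡ 3836;  987^50 ≡ 2469;  987^56 ≡ 629;  987^70 ≡ 5408;  987^100 ≡ 5091;  987^125 ≡ 6305;  987^140 ≡ 3287;  987^175 ≡ 3822;  987^200 ≡ 579;  987^250 ≡ 1347;  987^280 ≡ 1826;  987^350 ≡ 3598;  987^500 ≡ 1150;  987^700 ≡ 755;  987^875 ≡ 1198;  987^1000 ≡ 6312;  987^1400 ≡ 2944;  987^1750 ≡ 7000;  987^3500 ≡ 1.
Smallest exponent giving 1 is 3500.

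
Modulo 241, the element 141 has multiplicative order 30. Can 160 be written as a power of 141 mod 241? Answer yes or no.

yes

160 ∈ ⟨141⟩ iff 160^30 ≡ 1 (mod 241), since |⟨141⟩| = 30.
160^30 mod 241 = 1.
Since 1 = 1, 160 lies in the subgroup.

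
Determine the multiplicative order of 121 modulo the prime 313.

39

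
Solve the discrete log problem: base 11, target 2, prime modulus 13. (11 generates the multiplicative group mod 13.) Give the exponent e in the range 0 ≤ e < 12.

7

Successive powers of 11 modulo 13:
  11^0=1  11^1=11  11^2=4  11^3=5  11^4=3  11^5=7
  11^6=12  11^7=2
So 11^7 ≡ 2 (mod 13), giving e = 7.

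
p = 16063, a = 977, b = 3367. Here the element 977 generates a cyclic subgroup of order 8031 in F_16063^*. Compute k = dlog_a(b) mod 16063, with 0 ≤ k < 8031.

4884

Baby-step giant-step with m = ceil(sqrt(8031)) = 90.
Baby table (977^j mod 16063 for j=0..89):
  0:1  1:977  2:6812  3:5242  4:13400  5:455  6:10834  7:15364
  8:7786  9:9123  10:14269  11:14192  12:3215  13:8770  14:6711  15:2943
  16:34  17:1092  18:6726  19:1535  20:5836  21:15470  22:14970  23:8360
  24:7716  25:4985  26:3256  27:638  28:12932  29:9046  30:3292  31:3684
  32:1156  33:5002  34:3802  35:4001  36:5668  37:11964  38:11027  39:11169
  40:5336  41:8860  42:14326  43:5629  44:5987  45:2367  46:15550  47:12815
  48:7178  49:9438  50:764  51:7530  52:16019  53:5201  54:5469  55:10297
  56:4731  57:12106  58:5194  59:14693  60:10802  61:163  62:14684  63:2009
  64:3107  65:15695  66:9913  67:15075  68:14567  69:141  70:9253  71:12775
  72:224  73:10029  74:15966  75:1609  76:13882  77:5542  78:1303  79:4054
  80:9260  81:3551  82:15782  83:14597  84:13388  85:4794  86:9405  87:649
  88:7616  89:3663
Giant step factor: 977^(-90) ≡ 13204 (mod 16063).
Scan 3367·13204^i mod 16063 for i = 0, 1, …:
  i=0: 3367   i=1: 11547   i=2: 12655   i=3: 9294
  i=4: 12719   i=5: 3011   i=6: 1319   i=7: 3784
  i=8: 8006   i=9: 621     …   i=53: 12487
  i=54: 7716
Match at i=54, j=24: k = 54·90 + 24 = 4884.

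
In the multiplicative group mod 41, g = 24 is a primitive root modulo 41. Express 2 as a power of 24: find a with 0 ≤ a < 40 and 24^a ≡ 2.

Successive powers of 24 modulo 41:
  24^0=1  24^1=24  24^2=2
So 24^2 ≡ 2 (mod 41), giving a = 2.

2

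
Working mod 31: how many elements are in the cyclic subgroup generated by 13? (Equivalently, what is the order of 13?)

30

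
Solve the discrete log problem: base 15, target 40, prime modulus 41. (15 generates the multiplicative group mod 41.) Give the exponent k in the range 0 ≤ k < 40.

Successive powers of 15 modulo 41:
  15^0=1  15^1=15  15^2=20  15^3=13  15^4=31  15^5=14
  15^6=5  15^7=34  15^8=18  15^9=24  15^10=32  15^11=29
  15^12=25  15^13=6  15^14=8  15^15=38  15^16=37  15^17=22
  15^18=2  15^19=30  15^20=40
So 15^20 ≡ 40 (mod 41), giving k = 20.

20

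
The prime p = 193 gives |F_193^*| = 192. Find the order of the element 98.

96

The order of 98 must divide p − 1 = 192 = 2^6 · 3.
Divisors: 1, 2, 3, 4, 6, 8, 12, 16, 24, 32, 48, 64, 96, 192.
Check each in increasing order: 98^1 ≡ 98;  98^2 ≡ 147;  98^3 ≡ 124;  98^4 ≡ 186;  98^6 ≡ 129;  98^8 ≡ 49;  98^12 ≡ 43;  98^16 ≡ 85;  98^24 ≡ 112;  98^32 ≡ 84;  98^48 ≡ 192;  98^64 ≡ 108;  98^96 ≡ 1.
Smallest exponent giving 1 is 96.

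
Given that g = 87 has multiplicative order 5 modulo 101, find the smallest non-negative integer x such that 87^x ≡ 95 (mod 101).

2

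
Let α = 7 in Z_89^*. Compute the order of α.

The order of 7 must divide p − 1 = 88 = 2^3 · 11.
Divisors: 1, 2, 4, 8, 11, 22, 44, 88.
Check each in increasing order: 7^1 ≡ 7;  7^2 ≡ 49;  7^4 ≡ 87;  7^8 ≡ 4;  7^11 ≡ 37;  7^22 ≡ 34;  7^44 ≡ 88;  7^88 ≡ 1.
Smallest exponent giving 1 is 88.

88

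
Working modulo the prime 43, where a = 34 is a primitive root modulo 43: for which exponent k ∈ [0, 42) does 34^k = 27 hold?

Baby-step giant-step with m = ceil(sqrt(42)) = 7.
Baby table (34^j mod 43 for j=0..6):
  0:1  1:34  2:38  3:2  4:25  5:33  6:4
Giant step factor: 34^(-7) ≡ 37 (mod 43).
Scan 27·37^i mod 43 for i = 0, 1, …:
  i=0: 27   i=1: 10   i=2: 26   i=3: 16
  i=4: 33
Match at i=4, j=5: k = 4·7 + 5 = 33.

33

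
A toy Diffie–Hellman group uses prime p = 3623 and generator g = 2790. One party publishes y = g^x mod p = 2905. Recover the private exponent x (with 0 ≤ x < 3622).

462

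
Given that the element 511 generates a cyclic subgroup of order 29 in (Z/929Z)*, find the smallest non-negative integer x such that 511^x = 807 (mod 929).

14

Successive powers of 511 modulo 929:
  511^0=1  511^1=511  511^2=72  511^3=561  511^4=539  511^5=445
  511^6=719  511^7=454  511^8=673  511^9=173  511^10=148  511^11=379
  511^12=437  511^13=347  511^14=807
So 511^14 ≡ 807 (mod 929), giving x = 14.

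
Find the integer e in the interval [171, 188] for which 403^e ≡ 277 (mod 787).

171

Compute 403^171 mod 787 = 277, then multiply by 403 repeatedly:
  403^171=277
Found 277 at exponent 171.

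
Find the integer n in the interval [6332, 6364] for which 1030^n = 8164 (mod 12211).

6334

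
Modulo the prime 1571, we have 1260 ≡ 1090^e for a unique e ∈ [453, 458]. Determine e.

Compute 1090^453 mod 1571 = 323, then multiply by 1090 repeatedly:
  1090^453=323  1090^454=166  1090^455=275  1090^456=1260
Found 1260 at exponent 456.

456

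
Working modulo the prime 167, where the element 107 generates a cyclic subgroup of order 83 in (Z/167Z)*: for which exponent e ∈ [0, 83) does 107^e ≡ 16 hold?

Baby-step giant-step with m = ceil(sqrt(83)) = 10.
Baby table (107^j mod 167 for j=0..9):
  0:1  1:107  2:93  3:98  4:132  5:96  6:85  7:77
  8:56  9:147
Giant step factor: 107^(-10) ≡ 97 (mod 167).
Scan 16·97^i mod 167 for i = 0, 1, …:
  i=0: 16   i=1: 49   i=2: 77
Match at i=2, j=7: e = 2·10 + 7 = 27.

27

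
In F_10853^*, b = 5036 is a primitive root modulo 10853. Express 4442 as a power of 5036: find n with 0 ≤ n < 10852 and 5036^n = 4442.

6147

Baby-step giant-step with m = ceil(sqrt(10852)) = 105.
Baby table (5036^j mod 10853 for j=0..104):
  0:1  1:5036  2:8688  3:4325  4:9582  5:2514  6:5906  7:5396
  8:9197  9:6341  10:3750  11:780  12:10147  13:4368  14:9070  15:7096
  16:7380  17:5008  18:8769  19:10680  20:7865  21:5543  22:632  23:2823
  24:10051  25:9297  26:10703  27:4310  28:10013  29:2430  30:6149  31:2755
  32:4046  33:4575  34:9634  35:3914  36:1856  37:2383  38:8223  39:6833
  40:6978  41:10047  42:6  43:8510  44:8716  45:4244  46:3227  47:4231
  48:2877  49:10670  50:917  51:5487  52:794  53:4680  54:6617  55:4502
  56:155  57:10017  58:868  59:8342  60:9202  61:9815  62:3778  63:699
  64:3792  65:6085  66:6041  67:1517  68:9953  69:4154  70:5813  71:3727
  72:4335  73:5677  74:2570  75:5744  76:3539  77:1778  78:283  79:3445
  80:5926  81:8439  82:9309  83:6017  84:36  85:7648  86:8884  87:3758
  88:8509  89:3680  90:6409  91:9755  92:5502  93:363  94:4764  95:6374
  96:7143  97:5306  98:930  99:5837  100:5208  101:6640  102:947  103:4625
  104:962
Giant step factor: 5036^(-105) ≡ 9924 (mod 10853).
Scan 4442·9924^i mod 10853 for i = 0, 1, …:
  i=0: 4442   i=1: 8375   i=2: 1226   i=3: 611
  i=4: 7590   i=5: 3340   i=6: 1098   i=7: 140
  i=8: 176   i=9: 10144     …   i=57: 10188
  i=58: 10017
Match at i=58, j=57: n = 58·105 + 57 = 6147.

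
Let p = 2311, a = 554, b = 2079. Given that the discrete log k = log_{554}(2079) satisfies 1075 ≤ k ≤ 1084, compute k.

Compute 554^1075 mod 2311 = 822, then multiply by 554 repeatedly:
  554^1075=822  554^1076=121  554^1077=15  554^1078=1377  554^1079=228
  554^1080=1518  554^1081=2079
Found 2079 at exponent 1081.

1081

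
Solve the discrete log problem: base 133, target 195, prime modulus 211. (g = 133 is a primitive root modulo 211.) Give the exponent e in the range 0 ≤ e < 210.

143

Baby-step giant-step with m = ceil(sqrt(210)) = 15.
Baby table (133^j mod 211 for j=0..14):
  0:1  1:133  2:176  3:198  4:170  5:33  6:169  7:111
  8:204  9:124  10:34  11:91  12:76  13:191  14:83
Giant step factor: 133^(-15) ≡ 63 (mod 211).
Scan 195·63^i mod 211 for i = 0, 1, …:
  i=0: 195   i=1: 47   i=2: 7   i=3: 19
  i=4: 142   i=5: 84   i=6: 17   i=7: 16
  i=8: 164   i=9: 204
Match at i=9, j=8: e = 9·15 + 8 = 143.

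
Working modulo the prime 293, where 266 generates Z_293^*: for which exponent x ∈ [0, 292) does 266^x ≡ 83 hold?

74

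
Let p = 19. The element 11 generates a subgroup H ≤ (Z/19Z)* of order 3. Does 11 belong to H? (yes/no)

yes

11 ∈ ⟨11⟩ iff 11^3 ≡ 1 (mod 19), since |⟨11⟩| = 3.
11^3 mod 19 = 1.
Since 1 = 1, 11 lies in the subgroup.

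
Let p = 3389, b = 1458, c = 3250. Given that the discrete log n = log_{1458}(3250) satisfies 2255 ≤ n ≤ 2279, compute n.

2261

Compute 1458^2255 mod 3389 = 1310, then multiply by 1458 repeatedly:
  1458^2255=1310  1458^2256=1973  1458^2257=2762  1458^2258=864  1458^2259=2393
  1458^2260=1713  1458^2261=3250
Found 3250 at exponent 2261.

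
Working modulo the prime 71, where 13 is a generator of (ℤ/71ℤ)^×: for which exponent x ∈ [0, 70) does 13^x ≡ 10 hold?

Baby-step giant-step with m = ceil(sqrt(70)) = 9.
Baby table (13^j mod 71 for j=0..8):
  0:1  1:13  2:27  3:67  4:19  5:34  6:16  7:66
  8:6
Giant step factor: 13^(-9) ≡ 61 (mod 71).
Scan 10·61^i mod 71 for i = 0, 1, …:
  i=0: 10   i=1: 42   i=2: 6
Match at i=2, j=8: x = 2·9 + 8 = 26.

26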